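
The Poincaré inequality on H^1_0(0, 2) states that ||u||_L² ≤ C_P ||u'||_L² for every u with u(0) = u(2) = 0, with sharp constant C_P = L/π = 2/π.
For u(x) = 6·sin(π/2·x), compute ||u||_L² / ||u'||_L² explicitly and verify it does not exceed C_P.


||u||_L² / ||u'||_L² = 2/π = C_P.

u(x) = 6·sin(π/2·x), so u'(x) = 3*π*cos(π*x/2).
Writing u(x) = A·sin(kπx/L) with A = 6 and k = 1, use ∫_0^L sin²(kπx/L) dx = L/2 and ∫_0^L cos²(kπx/L) dx = L/2.
u² = 36·sin²(π/2·x) and (u')² = 9*π^2·cos²(π/2·x), and each of sin², cos² integrates to L/2 = 1 over (0, 2).
∫_0^2 u² dx = 36, so ||u||_L² = 6.
∫_0^2 (u')² dx = 9*π^2, so ||u'||_L² = 3*π.
Ratio ||u||_L² / ||u'||_L² = 2/π.
Sharp Poincaré constant on H^1_0(0, 2) is C_P = L/π = 2/π, achieved by sin(π/2·x).
This is the k = 1 eigenfunction (up to amplitude), so the ratio equals the sharp Poincaré constant exactly.


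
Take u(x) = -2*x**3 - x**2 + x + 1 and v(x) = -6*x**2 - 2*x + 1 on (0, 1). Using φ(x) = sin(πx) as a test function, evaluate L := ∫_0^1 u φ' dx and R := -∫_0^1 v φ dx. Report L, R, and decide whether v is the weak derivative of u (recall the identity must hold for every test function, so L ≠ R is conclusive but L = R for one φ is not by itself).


LHS = -24/π^3 + 6/π, RHS = -24/π^3 + 6/π. Yes, v = u' weakly.

u(x) = -2*x**3 - x**2 + x + 1, classical derivative u'(x) = -6*x**2 - 2*x + 1.
φ(x) = sin(πx), so φ'(x) = π*cos(π*x).
Note φ(0) = φ(1) = 0, so the boundary term u·φ vanishes.
LHS = ∫_0^1 u(x) φ'(x) dx = ∫_0^1 (-2*π*x^3*cos(π*x) - π*x^2*cos(π*x) + π*x*cos(π*x) + π*cos(π*x)) dx. Term by term:
  ∫_0^1 π*cos(π*x) dx = 0;  ∫_0^1 π*x*cos(π*x) dx = -2/π;  ∫_0^1 -π*x^2*cos(π*x) dx = 2/π;
  ∫_0^1 -2*π*x^3*cos(π*x) dx = -24/π^3 + 6/π.
Sum: 0 − 2/π + 2/π + -24/π^3 + 6/π = -24/π^3 + 6/π.
So LHS = -24/π^3 + 6/π.
∫_0^1 v(x) φ(x) dx = ∫_0^1 (-6*x^2*sin(π*x) - 2*x*sin(π*x) + sin(π*x)) dx. Term by term:
  ∫_0^1 -6*x^2*sin(π*x) dx = -6/π + 24/π^3;  ∫_0^1 -2*x*sin(π*x) dx = -2/π;  ∫_0^1 sin(π*x) dx = 2/π.
Sum: -6/π + 24/π^3 − 2/π + 2/π = -6/π + 24/π^3.
So RHS = -∫_0^1 v(x) φ(x) dx = -24/π^3 + 6/π.
LHS = RHS, so the identity holds for this test φ.
Moreover u is smooth here and v(x) = u'(x) = -6*x**2 - 2*x + 1 pointwise, so the identity holds for every test function. Hence v is the weak derivative of u.


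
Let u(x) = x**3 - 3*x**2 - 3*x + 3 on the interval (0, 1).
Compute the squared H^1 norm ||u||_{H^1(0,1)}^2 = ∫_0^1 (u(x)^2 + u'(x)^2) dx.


||u||_{H^1}^2 = 999/35

The H^1 norm (squared) on an interval (0, L) is
  ||u||_{H^1}^2 = ∫_0^L u(x)^2 dx + ∫_0^L u'(x)^2 dx.
Compute u'(x) = 3*x**2 - 6*x - 3.
Then u(x)^2 = x**6 - 6*x**5 + 3*x**4 + 24*x**3 - 9*x**2 - 18*x + 9 and u'(x)^2 = 9*x**4 - 36*x**3 + 18*x**2 + 36*x + 9.
Integrate each monomial from 0 to 1 using ∫_0^1 c·x^n dx = c·1^(n+1)/(n+1):
  ∫_0^1 u(x)^2 dx = ∫_0^1 (x^6 - 6*x^5 + 3*x^4 + 24*x^3 - 9*x^2 - 18*x + 9) dx. Term by term:
    ∫_0^1 x^6 dx = 1/7;  ∫_0^1 -6*x^5 dx = -1;  ∫_0^1 3*x^4 dx = 3/5;
    ∫_0^1 24*x^3 dx = 6;  ∫_0^1 -9*x^2 dx = -3;  ∫_0^1 -18*x dx = -9;
    ∫_0^1 9 dx = 9.
  Sum: 1/7 − 1 + 3/5 + 6 − 3 − 9 + 9 = 96/35.
  ∫_0^1 u'(x)^2 dx = ∫_0^1 (9*x^4 - 36*x^3 + 18*x^2 + 36*x + 9) dx. Term by term:
    ∫_0^1 9*x^4 dx = 9/5;  ∫_0^1 -36*x^3 dx = -9;  ∫_0^1 18*x^2 dx = 6;
    ∫_0^1 36*x dx = 18;  ∫_0^1 9 dx = 9.
  Sum: 9/5 − 9 + 6 + 18 + 9 = 129/5.
Adding: ||u||_{H^1}^2 = 96/35 + 129/5 = 999/35.


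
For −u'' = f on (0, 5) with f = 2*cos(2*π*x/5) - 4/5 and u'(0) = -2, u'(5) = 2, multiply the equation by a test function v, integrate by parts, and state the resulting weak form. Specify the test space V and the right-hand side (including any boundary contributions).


V = H^1(0, 5) (v unrestricted at boundary; u is determined up to an additive constant); weak form: ∫_0^5 u'v' dx = ∫_0^5 (2*cos(2*π*x/5) - 4/5) v dx + 2·v(5) + 2·v(0) for all v ∈ V.

Multiply both sides by a test function v and integrate from 0 to 5:
  ∫_0^5 −u''(x) v(x) dx = ∫_0^5 f(x) v(x) dx.
Integrate the LHS by parts once:
  ∫_0^5 −u'' v dx = −[u'(x) v(x)]_0^5 + ∫_0^5 u'(x) v'(x) dx.
Thus ∫_0^5 u'(x) v'(x) dx = ∫_0^5 f(x) v(x) dx + [u'(x) v(x)]_0^5.
Choose V so that boundary terms are either known or forced to vanish.
u has inhomogeneous Neumann u'(0) = -2, u'(5) = 2. [u' v]_0^5 = (2)·v(5) − (-2)·v(0) = 2·v(5) + 2·v(0). Take V = H^1(0, 5); boundary term becomes part of RHS.
Weak formulation: find u (satisfying any essential BC) such that ∫_0^5 u'(x) v'(x) dx = ∫_0^5 f v dx + 2·v(5) + 2·v(0) for all v ∈ V (Neumann data are natural BCs: they enter the RHS as boundary terms).
Substituting f(x) = 2*cos(2*π*x/5) - 4/5, the right-hand side is ∫_0^5 (2*cos(2*π*x/5) - 4/5) v dx + 2·v(5) + 2·v(0).
Compatibility check (pure Neumann): taking v ≡ 1 ∈ V gives 0 = ∫_0^5 f dx + (2) − (-2), i.e. ∫_0^5 f dx must equal u'(0) − u'(5) = -4. Indeed ∫_0^5 (2*cos(2*π*x/5) - 4/5) dx = -4, so the data are compatible. The solution is then unique only up to an additive constant (fix it e.g. by requiring ∫_0^5 u dx = 0).


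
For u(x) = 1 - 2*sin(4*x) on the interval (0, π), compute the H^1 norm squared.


||u||_{H^1(0,π)}^2 = 35*π

u'(x) = -8*cos(4*x).
Expand u² and (u')² and integrate term by term on (0, π), using: for integers n ≥ 1, ∫_0^π sin²(nx) dx = ∫_0^π cos²(nx) dx = π/2; for n ≠ n', ∫_0^π sin(nx)sin(n'x) dx = ∫_0^π cos(nx)cos(n'x) dx = 0; and by product-to-sum, ∫_0^π sin(nx)cos(n'x) dx = ½∫_0^π [sin((n+n')x) + sin((n−n')x)] dx, which is 0 when n+n' is even and 2n/(n²−n'²) when n+n' is odd (it need not vanish on (0, π)). For the constant mode: ∫_0^π 1 dx = π, ∫_0^π cos(nx) dx = 0, ∫_0^π sin(nx) dx = (1−(−1)^n)/n.
  u² squared terms: (1)²·∫1 dx = 1·π = π;  (-2)²·∫sin(4x)² dx = 4·π/2 = 2*π.
  u² cross terms: 2·(1)·(-2)·∫1·sin(4x) dx = -4·(0) = 0.
  So ∫_0^π u² dx = π + 2*π + 0 = 3*π.
  (u')² squared terms: (-8)²·∫cos(4x)² dx = 64·π/2 = 32*π.
  So ∫_0^π (u')² dx = 32*π.
||u||_{H^1}^2 = (3*π) + (32*π) = 35*π.


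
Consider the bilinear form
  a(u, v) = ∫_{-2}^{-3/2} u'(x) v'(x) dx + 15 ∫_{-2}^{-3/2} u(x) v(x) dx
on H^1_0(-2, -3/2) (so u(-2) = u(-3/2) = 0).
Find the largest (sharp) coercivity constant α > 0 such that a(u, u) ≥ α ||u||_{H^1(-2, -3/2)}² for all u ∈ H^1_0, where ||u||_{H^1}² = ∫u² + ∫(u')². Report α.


α = 1

Coercivity of a(·,·) on H^1_0(-2, -3/2) means a(u, u) ≥ α ||u||_{H^1}² for every u ∈ H^1_0.
The interval has length L = 1/2, and Poincaré/coercivity depend only on L. Here a(u, u) = ∫(u')² + (15)·∫u².
Here c = 15 ≥ 1, so a(u,u) = ∫(u')² + c∫u² ≥ ∫(u')² + ∫u² = ||u||_{H^1}², i.e. α = 1 works. No larger α is possible: a(u,u) ≥ α||u||_{H^1}² means (1−α)∫(u')² ≥ (α−c)∫u², and for the modes u_n = sin(nπ(x−x₀)/L) (x₀ the left endpoint) one has ∫u_n²/∫(u_n')² = (L/(nπ))² → 0, so a(u_n,u_n)/||u_n||_{H^1}² → 1. Hence the optimal constant is α = 1.
Therefore α = 1.


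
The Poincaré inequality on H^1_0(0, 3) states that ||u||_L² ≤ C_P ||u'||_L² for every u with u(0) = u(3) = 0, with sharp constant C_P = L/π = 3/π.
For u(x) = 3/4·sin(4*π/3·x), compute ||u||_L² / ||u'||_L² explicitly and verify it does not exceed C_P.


||u||_L² / ||u'||_L² = 3/(4*π) < C_P = 3/π.

u(x) = 3/4·sin(4*π/3·x), so u'(x) = π*cos(4*π*x/3).
Writing u(x) = A·sin(kπx/L) with A = 3/4 and k = 4, use ∫_0^L sin²(kπx/L) dx = L/2 and ∫_0^L cos²(kπx/L) dx = L/2.
u² = 9/16·sin²(4*π/3·x) and (u')² = π^2·cos²(4*π/3·x), and each of sin², cos² integrates to L/2 = 3/2 over (0, 3).
∫_0^3 u² dx = 27/32, so ||u||_L² = 3*sqrt(6)/8.
∫_0^3 (u')² dx = 3*π^2/2, so ||u'||_L² = sqrt(6)*π/2.
Ratio ||u||_L² / ||u'||_L² = 3/(4*π).
Sharp Poincaré constant on H^1_0(0, 3) is C_P = L/π = 3/π, achieved by sin(π/3·x).
This is the k = 4 harmonic; the ratio L/(kπ) is strictly less than C_P = L/π, consistent with the sharp inequality ||u||_L² ≤ C_P ||u'||_L².


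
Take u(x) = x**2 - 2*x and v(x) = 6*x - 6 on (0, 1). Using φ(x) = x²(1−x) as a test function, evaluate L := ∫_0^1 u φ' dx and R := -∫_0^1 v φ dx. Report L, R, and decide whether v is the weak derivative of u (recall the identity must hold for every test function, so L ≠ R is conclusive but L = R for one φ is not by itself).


LHS = 1/15, RHS = 1/5. No, v is not the weak derivative of u.

u(x) = x**2 - 2*x, classical derivative u'(x) = 2*x - 2.
φ(x) = x²(1−x), so φ'(x) = x*(2 - 3*x).
Note φ(0) = φ(1) = 0, so the boundary term u·φ vanishes.
LHS = ∫_0^1 u(x) φ'(x) dx = ∫_0^1 (-3*x^4 + 8*x^3 - 4*x^2) dx. Term by term:
  ∫_0^1 -3*x^4 dx = -3/5;  ∫_0^1 8*x^3 dx = 2;  ∫_0^1 -4*x^2 dx = -4/3.
Sum: -3/5 + 2 − 4/3 = 1/15.
So LHS = 1/15.
∫_0^1 v(x) φ(x) dx = ∫_0^1 (-6*x^4 + 12*x^3 - 6*x^2) dx. Term by term:
  ∫_0^1 -6*x^4 dx = -6/5;  ∫_0^1 12*x^3 dx = 3;  ∫_0^1 -6*x^2 dx = -2.
Sum: -6/5 + 3 − 2 = -1/5.
So RHS = -∫_0^1 v(x) φ(x) dx = 1/5.
LHS − RHS = -2/15 ≠ 0, so the identity fails.
(For a valid weak derivative the identity must hold for EVERY test function, in particular this one. The failure shows v is NOT the weak derivative of u.)
Correct weak derivative would be u'(x) = 2*x - 2.


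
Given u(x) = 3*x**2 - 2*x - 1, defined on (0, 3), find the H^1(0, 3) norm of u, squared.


||u||_{H^1}^2 = 2127/5

The H^1 norm (squared) on an interval (0, L) is
  ||u||_{H^1}^2 = ∫_0^L u(x)^2 dx + ∫_0^L u'(x)^2 dx.
Compute u'(x) = 6*x - 2.
Then u(x)^2 = 9*x**4 - 12*x**3 - 2*x**2 + 4*x + 1 and u'(x)^2 = 36*x**2 - 24*x + 4.
Integrate each monomial from 0 to 3 using ∫_0^3 c·x^n dx = c·3^(n+1)/(n+1):
  ∫_0^3 u(x)^2 dx = ∫_0^3 (9*x^4 - 12*x^3 - 2*x^2 + 4*x + 1) dx. Term by term:
    ∫_0^3 9*x^4 dx = 2187/5;  ∫_0^3 -12*x^3 dx = -243;  ∫_0^3 -2*x^2 dx = -18;
    ∫_0^3 4*x dx = 18;  ∫_0^3 1 dx = 3.
  Sum: 2187/5 − 243 − 18 + 18 + 3 = 987/5.
  ∫_0^3 u'(x)^2 dx = ∫_0^3 (36*x^2 - 24*x + 4) dx. Term by term:
    ∫_0^3 36*x^2 dx = 324;  ∫_0^3 -24*x dx = -108;  ∫_0^3 4 dx = 12.
  Sum: 324 − 108 + 12 = 228.
Adding: ||u||_{H^1}^2 = 987/5 + 228 = 2127/5.


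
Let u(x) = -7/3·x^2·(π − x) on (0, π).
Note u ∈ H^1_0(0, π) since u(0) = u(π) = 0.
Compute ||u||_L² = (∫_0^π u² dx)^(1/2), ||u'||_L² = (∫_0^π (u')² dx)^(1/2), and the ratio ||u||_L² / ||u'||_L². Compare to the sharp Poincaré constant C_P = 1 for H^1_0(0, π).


||u||_L² / ||u'||_L² = sqrt(14)*π/14 < C_P = 1.

u(x) = -7/3·x^2·(π − x), so u'(x) = 7*x*(3*x - 2*π)/3.
u(x) = -7/3·x^2·(π − x) vanishes at x = 0 and x = π, so u ∈ H^1_0(0, π). Differentiate via the product rule and integrate the resulting polynomials term by term.
  ∫_0^π u² dx = ∫_0^π (49*x^6/9 - 98*π*x^5/9 + 49*π^2*x^4/9) dx. Term by term:
    ∫_0^π 49*x^6/9 dx = 7*π^7/9;  ∫_0^π -98*π*x^5/9 dx = -49*π^7/27;  ∫_0^π 49*π^2*x^4/9 dx = 49*π^7/45.
  Sum: 7*π^7/9 − 49*π^7/27 + 49*π^7/45 = 7*π^7/135.
  ∫_0^π (u')² dx = ∫_0^π (49*x^4 - 196*π*x^3/3 + 196*π^2*x^2/9) dx. Term by term:
    ∫_0^π 49*x^4 dx = 49*π^5/5;  ∫_0^π -196*π*x^3/3 dx = -49*π^5/3;  ∫_0^π 196*π^2*x^2/9 dx = 196*π^5/27.
  Sum: 49*π^5/5 − 49*π^5/3 + 196*π^5/27 = 98*π^5/135.
∫_0^π u² dx = 7*π^7/135, so ||u||_L² = sqrt(105)*π^(7/2)/45.
∫_0^π (u')² dx = 98*π^5/135, so ||u'||_L² = 7*sqrt(30)*π^(5/2)/45.
Ratio ||u||_L² / ||u'||_L² = sqrt(14)*π/14.
Sharp Poincaré constant on H^1_0(0, π) is C_P = L/π = 1, achieved by sin(x).
A polynomial bump cannot attain the sharp Poincaré constant (only the first sine eigenfunction does), so the ratio is strictly less than C_P, consistent with ||u||_L² ≤ C_P ||u'||_L².


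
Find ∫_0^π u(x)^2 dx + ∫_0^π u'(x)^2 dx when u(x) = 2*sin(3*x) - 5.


||u||_{H^1(0,π)}^2 = -40/3 + 45*π

u'(x) = 6*cos(3*x).
Expand u² and (u')² and integrate term by term on (0, π), using: for integers n ≥ 1, ∫_0^π sin²(nx) dx = ∫_0^π cos²(nx) dx = π/2; for n ≠ n', ∫_0^π sin(nx)sin(n'x) dx = ∫_0^π cos(nx)cos(n'x) dx = 0; and by product-to-sum, ∫_0^π sin(nx)cos(n'x) dx = ½∫_0^π [sin((n+n')x) + sin((n−n')x)] dx, which is 0 when n+n' is even and 2n/(n²−n'²) when n+n' is odd (it need not vanish on (0, π)). For the constant mode: ∫_0^π 1 dx = π, ∫_0^π cos(nx) dx = 0, ∫_0^π sin(nx) dx = (1−(−1)^n)/n.
  u² squared terms: (-5)²·∫1 dx = 25·π = 25*π;  (2)²·∫sin(3x)² dx = 4·π/2 = 2*π.
  u² cross terms: 2·(-5)·(2)·∫1·sin(3x) dx = -20·(2/3) = -40/3.
  So ∫_0^π u² dx = 25*π + 2*π − 40/3 = -40/3 + 27*π.
  (u')² squared terms: (6)²·∫cos(3x)² dx = 36·π/2 = 18*π.
  So ∫_0^π (u')² dx = 18*π.
||u||_{H^1}^2 = (-40/3 + 27*π) + (18*π) = -40/3 + 45*π.


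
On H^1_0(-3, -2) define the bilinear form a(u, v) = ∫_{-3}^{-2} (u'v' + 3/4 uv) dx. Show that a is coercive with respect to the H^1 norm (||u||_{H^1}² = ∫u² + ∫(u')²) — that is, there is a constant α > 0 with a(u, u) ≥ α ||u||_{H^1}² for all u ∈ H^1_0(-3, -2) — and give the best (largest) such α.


α = (3/4 + π^2)/(1 + π^2)

Coercivity of a(·,·) on H^1_0(-3, -2) means a(u, u) ≥ α ||u||_{H^1}² for every u ∈ H^1_0.
The interval has length L = 1, and Poincaré/coercivity depend only on L. Here a(u, u) = ∫(u')² + (3/4)·∫u².
Here 0 < c = 3/4 < 1. The condition a(u,u) ≥ α||u||_{H^1}² reads (1−α)∫(u')² ≥ (α−c)∫u². Any admissible α is ≤ 1 (rapidly oscillating u have ∫u²/∫(u')² → 0), and α = 1 would force 0 ≥ (1−c)∫u², impossible since c < 1; so 1−α > 0. By the sharp Poincaré inequality on H^1_0 of an interval of length L, ∫(u')² ≥ (π/L)²∫u² with equality for the first sine mode sin(π(x−x₀)/L) (x₀ the left endpoint), so the inequality holds for all u iff (1−α)(π/L)² ≥ α − c, i.e. α ≤ ((π/L)² + c)/((π/L)² + 1) = (1 + c(L/π)²)/(1 + (L/π)²). With (π/L)² = π^2 and c = 3/4, the largest admissible constant is α = ((π/L)² + c)/((π/L)² + 1).
Simplifying, α = (3/4 + π^2)/(1 + π^2).


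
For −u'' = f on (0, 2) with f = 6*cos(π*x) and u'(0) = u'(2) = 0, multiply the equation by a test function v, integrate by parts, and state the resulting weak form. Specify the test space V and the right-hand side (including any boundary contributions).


V = H^1(0, 2) (no boundary constraint on v; u is determined up to an additive constant); weak form: ∫_0^2 u'v' dx = ∫_0^2 (6*cos(π*x)) v dx for all v ∈ V.

Multiply both sides by a test function v and integrate from 0 to 2:
  ∫_0^2 −u''(x) v(x) dx = ∫_0^2 f(x) v(x) dx.
Integrate the LHS by parts once:
  ∫_0^2 −u'' v dx = −[u'(x) v(x)]_0^2 + ∫_0^2 u'(x) v'(x) dx.
Thus ∫_0^2 u'(x) v'(x) dx = ∫_0^2 f(x) v(x) dx + [u'(x) v(x)]_0^2.
Choose V so that boundary terms are either known or forced to vanish.
u has homogeneous Neumann: u'(0) = u'(2) = 0. So [u' v]_0^2 = 0·v(2) − 0·v(0) = 0 for any v; take V = H^1(0, 2).
Weak formulation: find u (satisfying any essential BC) such that ∫_0^2 u'(x) v'(x) dx = ∫_0^2 f v dx for all v ∈ V (homogeneous Neumann, so boundary terms vanish).
Substituting f(x) = 6*cos(π*x), the right-hand side is ∫_0^2 (6*cos(π*x)) v dx.
Compatibility check (pure Neumann): taking v ≡ 1 ∈ V gives 0 = ∫_0^2 f dx + (0) − (0), i.e. ∫_0^2 f dx must equal u'(0) − u'(2) = 0. Indeed ∫_0^2 (6*cos(π*x)) dx = 0, so the data are compatible. The solution is then unique only up to an additive constant (fix it e.g. by requiring ∫_0^2 u dx = 0).


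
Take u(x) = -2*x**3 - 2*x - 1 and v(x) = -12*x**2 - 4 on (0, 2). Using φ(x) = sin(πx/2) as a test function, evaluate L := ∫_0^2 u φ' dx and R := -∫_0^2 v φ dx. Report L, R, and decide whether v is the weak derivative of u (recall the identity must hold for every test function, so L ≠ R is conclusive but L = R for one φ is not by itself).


LHS = -192/π^3 + 56/π, RHS = -384/π^3 + 112/π. No, v is not the weak derivative of u.

u(x) = -2*x**3 - 2*x - 1, classical derivative u'(x) = -6*x**2 - 2.
φ(x) = sin(πx/2), so φ'(x) = π*cos(π*x/2)/2.
Note φ(0) = φ(2) = 0, so the boundary term u·φ vanishes.
LHS = ∫_0^2 u(x) φ'(x) dx = ∫_0^2 (-π*x^3*cos(π*x/2) - π*x*cos(π*x/2) - π*cos(π*x/2)/2) dx. Term by term:
  ∫_0^2 -π*cos(π*x/2)/2 dx = 0;  ∫_0^2 -π*x*cos(π*x/2) dx = 8/π;  ∫_0^2 -π*x^3*cos(π*x/2) dx = -192/π^3 + 48/π.
Sum: 0 + 8/π + -192/π^3 + 48/π = -192/π^3 + 56/π.
So LHS = -192/π^3 + 56/π.
∫_0^2 v(x) φ(x) dx = ∫_0^2 (-12*x^2*sin(π*x/2) - 4*sin(π*x/2)) dx. Term by term:
  ∫_0^2 -4*sin(π*x/2) dx = -16/π;  ∫_0^2 -12*x^2*sin(π*x/2) dx = -96/π + 384/π^3.
Sum: -16/π + -96/π + 384/π^3 = -112/π + 384/π^3.
So RHS = -∫_0^2 v(x) φ(x) dx = -384/π^3 + 112/π.
LHS − RHS = -56/π + 192/π^3 ≠ 0, so the identity fails.
(For a valid weak derivative the identity must hold for EVERY test function, in particular this one. The failure shows v is NOT the weak derivative of u.)
Correct weak derivative would be u'(x) = -6*x**2 - 2.


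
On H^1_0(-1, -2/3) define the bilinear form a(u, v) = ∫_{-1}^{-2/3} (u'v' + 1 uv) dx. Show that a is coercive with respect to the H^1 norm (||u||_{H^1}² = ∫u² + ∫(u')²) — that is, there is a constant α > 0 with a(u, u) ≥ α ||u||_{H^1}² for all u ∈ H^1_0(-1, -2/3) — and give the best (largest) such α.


α = 1

Coercivity of a(·,·) on H^1_0(-1, -2/3) means a(u, u) ≥ α ||u||_{H^1}² for every u ∈ H^1_0.
The interval has length L = 1/3, and Poincaré/coercivity depend only on L. Here a(u, u) = ∫(u')² + (1)·∫u².
Here c = 1 ≥ 1, so a(u,u) = ∫(u')² + c∫u² ≥ ∫(u')² + ∫u² = ||u||_{H^1}², i.e. α = 1 works. No larger α is possible: a(u,u) ≥ α||u||_{H^1}² means (1−α)∫(u')² ≥ (α−c)∫u², and for the modes u_n = sin(nπ(x−x₀)/L) (x₀ the left endpoint) one has ∫u_n²/∫(u_n')² = (L/(nπ))² → 0, so a(u_n,u_n)/||u_n||_{H^1}² → 1. Hence the optimal constant is α = 1.
Therefore α = 1.


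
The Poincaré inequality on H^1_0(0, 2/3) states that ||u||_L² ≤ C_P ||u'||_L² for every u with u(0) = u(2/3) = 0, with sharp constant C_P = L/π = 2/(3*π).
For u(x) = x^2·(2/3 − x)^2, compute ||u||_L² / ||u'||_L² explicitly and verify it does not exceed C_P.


||u||_L² / ||u'||_L² = sqrt(3)/9 < C_P = 2/(3*π).

u(x) = x^2·(2/3 − x)^2, so u'(x) = 4*x*(3*x - 2)*(3*x - 1)/9.
u(x) = x^2·(2/3 − x)^2 vanishes at x = 0 and x = 2/3, so u ∈ H^1_0(0, 2/3). Differentiate via the product rule and integrate the resulting polynomials term by term.
  ∫_0^2/3 u² dx = ∫_0^2/3 (x^8 - 8*x^7/3 + 8*x^6/3 - 32*x^5/27 + 16*x^4/81) dx. Term by term:
    ∫_0^2/3 x^8 dx = 512/177147;  ∫_0^2/3 -8*x^7/3 dx = -256/19683;  ∫_0^2/3 8*x^6/3 dx = 1024/45927;
    ∫_0^2/3 -32*x^5/27 dx = -1024/59049;  ∫_0^2/3 16*x^4/81 dx = 512/98415.
  Sum: 512/177147 − 256/19683 + 1024/45927 − 1024/59049 + 512/98415 = 256/6200145.
  ∫_0^2/3 (u')² dx = ∫_0^2/3 (16*x^6 - 32*x^5 + 208*x^4/9 - 64*x^3/9 + 64*x^2/81) dx. Term by term:
    ∫_0^2/3 16*x^6 dx = 2048/15309;  ∫_0^2/3 -32*x^5 dx = -1024/2187;  ∫_0^2/3 208*x^4/9 dx = 6656/10935;
    ∫_0^2/3 -64*x^3/9 dx = -256/729;  ∫_0^2/3 64*x^2/81 dx = 512/6561.
  Sum: 2048/15309 − 1024/2187 + 6656/10935 − 256/729 + 512/6561 = 256/229635.
∫_0^2/3 u² dx = 256/6200145, so ||u||_L² = 16*sqrt(105)/25515.
∫_0^2/3 (u')² dx = 256/229635, so ||u'||_L² = 16*sqrt(35)/2835.
Ratio ||u||_L² / ||u'||_L² = sqrt(3)/9.
Sharp Poincaré constant on H^1_0(0, 2/3) is C_P = L/π = 2/(3*π), achieved by sin(3*π/2·x).
A polynomial bump cannot attain the sharp Poincaré constant (only the first sine eigenfunction does), so the ratio is strictly less than C_P, consistent with ||u||_L² ≤ C_P ||u'||_L².


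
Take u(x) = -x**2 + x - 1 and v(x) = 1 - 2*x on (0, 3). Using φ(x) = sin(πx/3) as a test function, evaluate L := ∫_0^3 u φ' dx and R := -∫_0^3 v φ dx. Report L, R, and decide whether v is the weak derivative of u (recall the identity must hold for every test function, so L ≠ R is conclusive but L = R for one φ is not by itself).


LHS = 12/π, RHS = 12/π. Yes, v = u' weakly.

u(x) = -x**2 + x - 1, classical derivative u'(x) = 1 - 2*x.
φ(x) = sin(πx/3), so φ'(x) = π*cos(π*x/3)/3.
Note φ(0) = φ(3) = 0, so the boundary term u·φ vanishes.
LHS = ∫_0^3 u(x) φ'(x) dx = ∫_0^3 (-π*x^2*cos(π*x/3)/3 + π*x*cos(π*x/3)/3 - π*cos(π*x/3)/3) dx. Term by term:
  ∫_0^3 -π*cos(π*x/3)/3 dx = 0;  ∫_0^3 -π*x^2*cos(π*x/3)/3 dx = 18/π;  ∫_0^3 π*x*cos(π*x/3)/3 dx = -6/π.
Sum: 0 + 18/π − 6/π = 12/π.
So LHS = 12/π.
∫_0^3 v(x) φ(x) dx = ∫_0^3 (-2*x*sin(π*x/3) + sin(π*x/3)) dx. Term by term:
  ∫_0^3 -2*x*sin(π*x/3) dx = -18/π;  ∫_0^3 sin(π*x/3) dx = 6/π.
Sum: -18/π + 6/π = -12/π.
So RHS = -∫_0^3 v(x) φ(x) dx = 12/π.
LHS = RHS, so the identity holds for this test φ.
Moreover u is smooth here and v(x) = u'(x) = 1 - 2*x pointwise, so the identity holds for every test function. Hence v is the weak derivative of u.


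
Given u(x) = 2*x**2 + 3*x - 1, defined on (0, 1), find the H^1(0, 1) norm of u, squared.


||u||_{H^1}^2 = 149/5

The H^1 norm (squared) on an interval (0, L) is
  ||u||_{H^1}^2 = ∫_0^L u(x)^2 dx + ∫_0^L u'(x)^2 dx.
Compute u'(x) = 4*x + 3.
Then u(x)^2 = 4*x**4 + 12*x**3 + 5*x**2 - 6*x + 1 and u'(x)^2 = 16*x**2 + 24*x + 9.
Integrate each monomial from 0 to 1 using ∫_0^1 c·x^n dx = c·1^(n+1)/(n+1):
  ∫_0^1 u(x)^2 dx = ∫_0^1 (4*x^4 + 12*x^3 + 5*x^2 - 6*x + 1) dx. Term by term:
    ∫_0^1 4*x^4 dx = 4/5;  ∫_0^1 12*x^3 dx = 3;  ∫_0^1 5*x^2 dx = 5/3;
    ∫_0^1 -6*x dx = -3;  ∫_0^1 1 dx = 1.
  Sum: 4/5 + 3 + 5/3 − 3 + 1 = 52/15.
  ∫_0^1 u'(x)^2 dx = ∫_0^1 (16*x^2 + 24*x + 9) dx. Term by term:
    ∫_0^1 16*x^2 dx = 16/3;  ∫_0^1 24*x dx = 12;  ∫_0^1 9 dx = 9.
  Sum: 16/3 + 12 + 9 = 79/3.
Adding: ||u||_{H^1}^2 = 52/15 + 79/3 = 149/5.


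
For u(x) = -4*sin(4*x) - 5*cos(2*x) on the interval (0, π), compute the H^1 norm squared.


||u||_{H^1(0,π)}^2 = 397*π/2

u'(x) = 10*sin(2*x) - 16*cos(4*x).
Expand u² and (u')² and integrate term by term on (0, π), using: for integers n ≥ 1, ∫_0^π sin²(nx) dx = ∫_0^π cos²(nx) dx = π/2; for n ≠ n', ∫_0^π sin(nx)sin(n'x) dx = ∫_0^π cos(nx)cos(n'x) dx = 0; and by product-to-sum, ∫_0^π sin(nx)cos(n'x) dx = ½∫_0^π [sin((n+n')x) + sin((n−n')x)] dx, which is 0 when n+n' is even and 2n/(n²−n'²) when n+n' is odd (it need not vanish on (0, π)).
  u² squared terms: (-5)²·∫cos(2x)² dx = 25·π/2 = 25*π/2;  (-4)²·∫sin(4x)² dx = 16·π/2 = 8*π.
  u² cross terms: 2·(-5)·(-4)·∫cos(2x)·sin(4x) dx = 40·(0) = 0.
  So ∫_0^π u² dx = 25*π/2 + 8*π + 0 = 41*π/2.
  (u')² squared terms: (-16)²·∫cos(4x)² dx = 256·π/2 = 128*π;  (10)²·∫sin(2x)² dx = 100·π/2 = 50*π.
  (u')² cross terms: 2·(-16)·(10)·∫cos(4x)·sin(2x) dx = -320·(0) = 0.
  So ∫_0^π (u')² dx = 128*π + 50*π + 0 = 178*π.
||u||_{H^1}^2 = (41*π/2) + (178*π) = 397*π/2.


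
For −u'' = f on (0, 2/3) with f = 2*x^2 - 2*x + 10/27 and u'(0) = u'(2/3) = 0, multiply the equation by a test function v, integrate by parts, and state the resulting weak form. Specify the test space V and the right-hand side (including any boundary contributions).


V = H^1(0, 2/3) (no boundary constraint on v; u is determined up to an additive constant); weak form: ∫_0^2/3 u'v' dx = ∫_0^2/3 (2*x^2 - 2*x + 10/27) v dx for all v ∈ V.

Multiply both sides by a test function v and integrate from 0 to 2/3:
  ∫_0^2/3 −u''(x) v(x) dx = ∫_0^2/3 f(x) v(x) dx.
Integrate the LHS by parts once:
  ∫_0^2/3 −u'' v dx = −[u'(x) v(x)]_0^2/3 + ∫_0^2/3 u'(x) v'(x) dx.
Thus ∫_0^2/3 u'(x) v'(x) dx = ∫_0^2/3 f(x) v(x) dx + [u'(x) v(x)]_0^2/3.
Choose V so that boundary terms are either known or forced to vanish.
u has homogeneous Neumann: u'(0) = u'(2/3) = 0. So [u' v]_0^2/3 = 0·v(2/3) − 0·v(0) = 0 for any v; take V = H^1(0, 2/3).
Weak formulation: find u (satisfying any essential BC) such that ∫_0^2/3 u'(x) v'(x) dx = ∫_0^2/3 f v dx for all v ∈ V (homogeneous Neumann, so boundary terms vanish).
Substituting f(x) = 2*x^2 - 2*x + 10/27, the right-hand side is ∫_0^2/3 (2*x^2 - 2*x + 10/27) v dx.
Compatibility check (pure Neumann): taking v ≡ 1 ∈ V gives 0 = ∫_0^2/3 f dx + (0) − (0), i.e. ∫_0^2/3 f dx must equal u'(0) − u'(2/3) = 0. Indeed ∫_0^2/3 (2*x^2 - 2*x + 10/27) dx = 0, so the data are compatible. The solution is then unique only up to an additive constant (fix it e.g. by requiring ∫_0^2/3 u dx = 0).


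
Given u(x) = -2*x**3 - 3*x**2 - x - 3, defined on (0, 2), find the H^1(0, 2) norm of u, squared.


||u||_{H^1}^2 = 116488/105

The H^1 norm (squared) on an interval (0, L) is
  ||u||_{H^1}^2 = ∫_0^L u(x)^2 dx + ∫_0^L u'(x)^2 dx.
Compute u'(x) = -6*x**2 - 6*x - 1.
Then u(x)^2 = 4*x**6 + 12*x**5 + 13*x**4 + 18*x**3 + 19*x**2 + 6*x + 9 and u'(x)^2 = 36*x**4 + 72*x**3 + 48*x**2 + 12*x + 1.
Integrate each monomial from 0 to 2 using ∫_0^2 c·x^n dx = c·2^(n+1)/(n+1):
  ∫_0^2 u(x)^2 dx = ∫_0^2 (4*x^6 + 12*x^5 + 13*x^4 + 18*x^3 + 19*x^2 + 6*x + 9) dx. Term by term:
    ∫_0^2 4*x^6 dx = 512/7;  ∫_0^2 12*x^5 dx = 128;  ∫_0^2 13*x^4 dx = 416/5;
    ∫_0^2 18*x^3 dx = 72;  ∫_0^2 19*x^2 dx = 152/3;  ∫_0^2 6*x dx = 12;
    ∫_0^2 9 dx = 18.
  Sum: 512/7 + 128 + 416/5 + 72 + 152/3 + 12 + 18 = 45886/105.
  ∫_0^2 u'(x)^2 dx = ∫_0^2 (36*x^4 + 72*x^3 + 48*x^2 + 12*x + 1) dx. Term by term:
    ∫_0^2 36*x^4 dx = 1152/5;  ∫_0^2 72*x^3 dx = 288;  ∫_0^2 48*x^2 dx = 128;
    ∫_0^2 12*x dx = 24;  ∫_0^2 1 dx = 2.
  Sum: 1152/5 + 288 + 128 + 24 + 2 = 3362/5.
Adding: ||u||_{H^1}^2 = 45886/105 + 3362/5 = 116488/105.


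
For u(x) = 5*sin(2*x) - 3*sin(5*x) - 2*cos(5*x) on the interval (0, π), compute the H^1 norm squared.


||u||_{H^1(0,π)}^2 = 2080/21 + 463*π/2

u'(x) = 10*sin(5*x) + 10*cos(2*x) - 15*cos(5*x).
Expand u² and (u')² and integrate term by term on (0, π), using: for integers n ≥ 1, ∫_0^π sin²(nx) dx = ∫_0^π cos²(nx) dx = π/2; for n ≠ n', ∫_0^π sin(nx)sin(n'x) dx = ∫_0^π cos(nx)cos(n'x) dx = 0; and by product-to-sum, ∫_0^π sin(nx)cos(n'x) dx = ½∫_0^π [sin((n+n')x) + sin((n−n')x)] dx, which is 0 when n+n' is even and 2n/(n²−n'²) when n+n' is odd (it need not vanish on (0, π)).
  u² squared terms: (-3)²·∫sin(5x)² dx = 9·π/2 = 9*π/2;  (-2)²·∫cos(5x)² dx = 4·π/2 = 2*π;  (5)²·∫sin(2x)² dx = 25·π/2 = 25*π/2.
  u² cross terms: 2·(-3)·(-2)·∫sin(5x)·cos(5x) dx = 12·(0) = 0;  2·(-3)·(5)·∫sin(5x)·sin(2x) dx = -30·(0) = 0;  2·(-2)·(5)·∫cos(5x)·sin(2x) dx = -20·(-4/21) = 80/21.
  So ∫_0^π u² dx = 9*π/2 + 2*π + 25*π/2 + 0 + 0 + 80/21 = 80/21 + 19*π.
  (u')² squared terms: (-15)²·∫cos(5x)² dx = 225·π/2 = 225*π/2;  (10)²·∫cos(2x)² dx = 100·π/2 = 50*π;  (10)²·∫sin(5x)² dx = 100·π/2 = 50*π.
  (u')² cross terms: 2·(-15)·(10)·∫cos(5x)·cos(2x) dx = -300·(0) = 0;  2·(-15)·(10)·∫cos(5x)·sin(5x) dx = -300·(0) = 0;  2·(10)·(10)·∫cos(2x)·sin(5x) dx = 200·(10/21) = 2000/21.
  So ∫_0^π (u')² dx = 225*π/2 + 50*π + 50*π + 0 + 0 + 2000/21 = 2000/21 + 425*π/2.
||u||_{H^1}^2 = (80/21 + 19*π) + (2000/21 + 425*π/2) = 2080/21 + 463*π/2.


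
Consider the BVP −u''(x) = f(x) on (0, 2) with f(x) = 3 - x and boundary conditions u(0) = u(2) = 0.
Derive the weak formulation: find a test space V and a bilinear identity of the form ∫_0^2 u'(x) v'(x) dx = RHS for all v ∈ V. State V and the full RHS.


V = H^1_0(0, 2) (so v(0) = v(2) = 0); weak form: ∫_0^2 u'v' dx = ∫_0^2 (3 - x) v dx for all v ∈ V.

Multiply both sides by a test function v and integrate from 0 to 2:
  ∫_0^2 −u''(x) v(x) dx = ∫_0^2 f(x) v(x) dx.
Integrate the LHS by parts once:
  ∫_0^2 −u'' v dx = −[u'(x) v(x)]_0^2 + ∫_0^2 u'(x) v'(x) dx.
Thus ∫_0^2 u'(x) v'(x) dx = ∫_0^2 f(x) v(x) dx + [u'(x) v(x)]_0^2.
Choose V so that boundary terms are either known or forced to vanish.
u is Dirichlet: u(0) = u(2) = 0. Let V = H^1_0(0, 2); then v(0) = v(2) = 0, and [u' v]_0^2 = 0.
Weak formulation: find u (satisfying any essential BC) such that ∫_0^2 u'(x) v'(x) dx = ∫_0^2 f v dx for all v ∈ V.
Substituting f(x) = 3 - x, the right-hand side is ∫_0^2 (3 - x) v dx.


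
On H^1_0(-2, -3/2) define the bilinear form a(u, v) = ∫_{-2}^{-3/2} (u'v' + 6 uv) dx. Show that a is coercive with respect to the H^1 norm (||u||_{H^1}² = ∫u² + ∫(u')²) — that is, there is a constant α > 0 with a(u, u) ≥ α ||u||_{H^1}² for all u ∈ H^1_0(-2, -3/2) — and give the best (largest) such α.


α = 1

Coercivity of a(·,·) on H^1_0(-2, -3/2) means a(u, u) ≥ α ||u||_{H^1}² for every u ∈ H^1_0.
The interval has length L = 1/2, and Poincaré/coercivity depend only on L. Here a(u, u) = ∫(u')² + (6)·∫u².
Here c = 6 ≥ 1, so a(u,u) = ∫(u')² + c∫u² ≥ ∫(u')² + ∫u² = ||u||_{H^1}², i.e. α = 1 works. No larger α is possible: a(u,u) ≥ α||u||_{H^1}² means (1−α)∫(u')² ≥ (α−c)∫u², and for the modes u_n = sin(nπ(x−x₀)/L) (x₀ the left endpoint) one has ∫u_n²/∫(u_n')² = (L/(nπ))² → 0, so a(u_n,u_n)/||u_n||_{H^1}² → 1. Hence the optimal constant is α = 1.
Therefore α = 1.


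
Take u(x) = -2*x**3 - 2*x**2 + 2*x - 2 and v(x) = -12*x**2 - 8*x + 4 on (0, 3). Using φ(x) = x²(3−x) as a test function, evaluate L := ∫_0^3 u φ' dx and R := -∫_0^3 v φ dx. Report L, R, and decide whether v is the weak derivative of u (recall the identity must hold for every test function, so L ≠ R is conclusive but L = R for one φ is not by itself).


LHS = 1809/10, RHS = 1809/5. No, v is not the weak derivative of u.

u(x) = -2*x**3 - 2*x**2 + 2*x - 2, classical derivative u'(x) = -6*x**2 - 4*x + 2.
φ(x) = x²(3−x), so φ'(x) = 3*x*(2 - x).
Note φ(0) = φ(3) = 0, so the boundary term u·φ vanishes.
LHS = ∫_0^3 u(x) φ'(x) dx = ∫_0^3 (6*x^5 - 6*x^4 - 18*x^3 + 18*x^2 - 12*x) dx. Term by term:
  ∫_0^3 6*x^5 dx = 729;  ∫_0^3 -6*x^4 dx = -1458/5;  ∫_0^3 -18*x^3 dx = -729/2;
  ∫_0^3 18*x^2 dx = 162;  ∫_0^3 -12*x dx = -54.
Sum: 729 − 1458/5 − 729/2 + 162 − 54 = 1809/10.
So LHS = 1809/10.
∫_0^3 v(x) φ(x) dx = ∫_0^3 (12*x^5 - 28*x^4 - 28*x^3 + 12*x^2) dx. Term by term:
  ∫_0^3 12*x^5 dx = 1458;  ∫_0^3 -28*x^4 dx = -6804/5;  ∫_0^3 -28*x^3 dx = -567;
  ∫_0^3 12*x^2 dx = 108.
Sum: 1458 − 6804/5 − 567 + 108 = -1809/5.
So RHS = -∫_0^3 v(x) φ(x) dx = 1809/5.
LHS − RHS = -1809/10 ≠ 0, so the identity fails.
(For a valid weak derivative the identity must hold for EVERY test function, in particular this one. The failure shows v is NOT the weak derivative of u.)
Correct weak derivative would be u'(x) = -6*x**2 - 4*x + 2.


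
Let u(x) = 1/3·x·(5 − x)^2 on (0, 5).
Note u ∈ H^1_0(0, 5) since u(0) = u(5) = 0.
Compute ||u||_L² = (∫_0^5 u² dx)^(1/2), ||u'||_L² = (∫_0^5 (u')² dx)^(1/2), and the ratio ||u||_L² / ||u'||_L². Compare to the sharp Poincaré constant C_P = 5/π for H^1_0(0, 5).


||u||_L² / ||u'||_L² = 5*sqrt(14)/14 < C_P = 5/π.

u(x) = 1/3·x·(5 − x)^2, so u'(x) = (x - 5)*(3*x - 5)/3.
u(x) = 1/3·x·(5 − x)^2 vanishes at x = 0 and x = 5, so u ∈ H^1_0(0, 5). Differentiate via the product rule and integrate the resulting polynomials term by term.
  ∫_0^5 u² dx = ∫_0^5 (x^6/9 - 20*x^5/9 + 50*x^4/3 - 500*x^3/9 + 625*x^2/9) dx. Term by term:
    ∫_0^5 x^6/9 dx = 78125/63;  ∫_0^5 -20*x^5/9 dx = -156250/27;  ∫_0^5 50*x^4/3 dx = 31250/3;
    ∫_0^5 -500*x^3/9 dx = -78125/9;  ∫_0^5 625*x^2/9 dx = 78125/27.
  Sum: 78125/63 − 156250/27 + 31250/3 − 78125/9 + 78125/27 = 15625/189.
  ∫_0^5 (u')² dx = ∫_0^5 (x^4 - 40*x^3/3 + 550*x^2/9 - 1000*x/9 + 625/9) dx. Term by term:
    ∫_0^5 x^4 dx = 625;  ∫_0^5 -40*x^3/3 dx = -6250/3;  ∫_0^5 550*x^2/9 dx = 68750/27;
    ∫_0^5 -1000*x/9 dx = -12500/9;  ∫_0^5 625/9 dx = 3125/9.
  Sum: 625 − 6250/3 + 68750/27 − 12500/9 + 3125/9 = 1250/27.
∫_0^5 u² dx = 15625/189, so ||u||_L² = 125*sqrt(21)/63.
∫_0^5 (u')² dx = 1250/27, so ||u'||_L² = 25*sqrt(6)/9.
Ratio ||u||_L² / ||u'||_L² = 5*sqrt(14)/14.
Sharp Poincaré constant on H^1_0(0, 5) is C_P = L/π = 5/π, achieved by sin(π/5·x).
A polynomial bump cannot attain the sharp Poincaré constant (only the first sine eigenfunction does), so the ratio is strictly less than C_P, consistent with ||u||_L² ≤ C_P ||u'||_L².


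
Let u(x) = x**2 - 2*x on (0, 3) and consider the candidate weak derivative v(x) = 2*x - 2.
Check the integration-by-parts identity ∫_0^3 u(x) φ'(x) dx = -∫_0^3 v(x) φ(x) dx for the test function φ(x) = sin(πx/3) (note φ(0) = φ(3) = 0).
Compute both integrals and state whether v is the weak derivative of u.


LHS = -6/π, RHS = -6/π. Yes, v = u' weakly.

u(x) = x**2 - 2*x, classical derivative u'(x) = 2*x - 2.
φ(x) = sin(πx/3), so φ'(x) = π*cos(π*x/3)/3.
Note φ(0) = φ(3) = 0, so the boundary term u·φ vanishes.
LHS = ∫_0^3 u(x) φ'(x) dx = ∫_0^3 (π*x^2*cos(π*x/3)/3 - 2*π*x*cos(π*x/3)/3) dx. Term by term:
  ∫_0^3 -2*π*x*cos(π*x/3)/3 dx = 12/π;  ∫_0^3 π*x^2*cos(π*x/3)/3 dx = -18/π.
Sum: 12/π − 18/π = -6/π.
So LHS = -6/π.
∫_0^3 v(x) φ(x) dx = ∫_0^3 (2*x*sin(π*x/3) - 2*sin(π*x/3)) dx. Term by term:
  ∫_0^3 -2*sin(π*x/3) dx = -12/π;  ∫_0^3 2*x*sin(π*x/3) dx = 18/π.
Sum: -12/π + 18/π = 6/π.
So RHS = -∫_0^3 v(x) φ(x) dx = -6/π.
LHS = RHS, so the identity holds for this test φ.
Moreover u is smooth here and v(x) = u'(x) = 2*x - 2 pointwise, so the identity holds for every test function. Hence v is the weak derivative of u.


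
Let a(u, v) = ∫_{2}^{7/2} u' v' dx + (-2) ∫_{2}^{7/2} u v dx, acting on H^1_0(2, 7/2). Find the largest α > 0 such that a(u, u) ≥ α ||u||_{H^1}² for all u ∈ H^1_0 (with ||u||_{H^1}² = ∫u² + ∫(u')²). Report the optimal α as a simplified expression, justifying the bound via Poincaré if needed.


α = 2*(-9 + 2*π^2)/(9 + 4*π^2)

Coercivity of a(·,·) on H^1_0(2, 7/2) means a(u, u) ≥ α ||u||_{H^1}² for every u ∈ H^1_0.
The interval has length L = 3/2, and Poincaré/coercivity depend only on L. Here a(u, u) = ∫(u')² + (-2)·∫u².
Here c = -2 < 0 with |c| < (π/L)² = 4*π^2/9, so coercivity still holds. The condition a(u,u) ≥ α||u||_{H^1}² reads (1−α)∫(u')² ≥ (α−c)∫u². Any admissible α is ≤ 1 (rapidly oscillating u have ∫u²/∫(u')² → 0), and α = 1 would force 0 ≥ (1−c)∫u², impossible since c < 1; so 1−α > 0. By the sharp Poincaré inequality on H^1_0 of an interval of length L, ∫(u')² ≥ (π/L)²∫u² with equality for the first sine mode sin(π(x−x₀)/L) (x₀ the left endpoint), so the inequality holds for all u iff (1−α)(π/L)² ≥ α − c, i.e. α ≤ ((π/L)² + c)/((π/L)² + 1) = (1 + c(L/π)²)/(1 + (L/π)²). (Direct route, valid since c ≤ 0: Poincaré gives c∫u² ≥ c(L/π)²∫(u')², so a(u,u) ≥ (1 + c(L/π)²)∫(u')², while ||u||_{H^1}² ≤ (1 + (L/π)²)∫(u')²; dividing yields the same α.) With (π/L)² = 4*π^2/9 and c = -2, the largest admissible constant is α = ((π/L)² + c)/((π/L)² + 1).
Simplifying, α = 2*(-9 + 2*π^2)/(9 + 4*π^2).


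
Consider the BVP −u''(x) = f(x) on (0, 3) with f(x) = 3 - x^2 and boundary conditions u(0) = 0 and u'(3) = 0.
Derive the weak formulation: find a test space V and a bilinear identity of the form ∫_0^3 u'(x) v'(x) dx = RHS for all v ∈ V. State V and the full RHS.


V = {v ∈ H^1(0, 3) : v(0) = 0} (test functions vanish at x = 0 where u is specified); weak form: ∫_0^3 u'v' dx = ∫_0^3 (3 - x^2) v dx for all v ∈ V.

Multiply both sides by a test function v and integrate from 0 to 3:
  ∫_0^3 −u''(x) v(x) dx = ∫_0^3 f(x) v(x) dx.
Integrate the LHS by parts once:
  ∫_0^3 −u'' v dx = −[u'(x) v(x)]_0^3 + ∫_0^3 u'(x) v'(x) dx.
Thus ∫_0^3 u'(x) v'(x) dx = ∫_0^3 f(x) v(x) dx + [u'(x) v(x)]_0^3.
Choose V so that boundary terms are either known or forced to vanish.
Mixed BC: u(0) = 0 (Dirichlet) and u'(3) = 0 (Neumann). Define V = {v ∈ H^1(0, 3) : v(0) = 0}. Then [u' v]_0^3 = u'(3)·v(3) − u'(0)·0 = 0.
Weak formulation: find u (satisfying any essential BC) such that ∫_0^3 u'(x) v'(x) dx = ∫_0^3 f v dx for all v ∈ V (Dirichlet at 0 absorbed into V; the Neumann datum at x = 3 is zero, so no boundary term remains).
Substituting f(x) = 3 - x^2, the right-hand side is ∫_0^3 (3 - x^2) v dx.


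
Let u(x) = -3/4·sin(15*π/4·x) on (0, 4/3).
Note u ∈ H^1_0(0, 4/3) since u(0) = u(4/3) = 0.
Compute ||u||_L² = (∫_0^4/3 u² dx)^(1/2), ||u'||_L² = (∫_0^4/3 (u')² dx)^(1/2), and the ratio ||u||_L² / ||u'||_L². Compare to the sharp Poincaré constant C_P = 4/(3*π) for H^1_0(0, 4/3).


||u||_L² / ||u'||_L² = 4/(15*π) < C_P = 4/(3*π).

u(x) = -3/4·sin(15*π/4·x), so u'(x) = -45*π*cos(15*π*x/4)/16.
Writing u(x) = A·sin(kπx/L) with A = -3/4 and k = 5, use ∫_0^L sin²(kπx/L) dx = L/2 and ∫_0^L cos²(kπx/L) dx = L/2.
u² = 9/16·sin²(15*π/4·x) and (u')² = 2025*π^2/256·cos²(15*π/4·x), and each of sin², cos² integrates to L/2 = 2/3 over (0, 4/3).
∫_0^4/3 u² dx = 3/8, so ||u||_L² = sqrt(6)/4.
∫_0^4/3 (u')² dx = 675*π^2/128, so ||u'||_L² = 15*sqrt(6)*π/16.
Ratio ||u||_L² / ||u'||_L² = 4/(15*π).
Sharp Poincaré constant on H^1_0(0, 4/3) is C_P = L/π = 4/(3*π), achieved by sin(3*π/4·x).
This is the k = 5 harmonic; the ratio L/(kπ) is strictly less than C_P = L/π, consistent with the sharp inequality ||u||_L² ≤ C_P ||u'||_L².


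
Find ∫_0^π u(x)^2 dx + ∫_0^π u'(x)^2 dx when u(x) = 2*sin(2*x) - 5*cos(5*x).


||u||_{H^1(0,π)}^2 = 2080/21 + 335*π

u'(x) = 25*sin(5*x) + 4*cos(2*x).
Expand u² and (u')² and integrate term by term on (0, π), using: for integers n ≥ 1, ∫_0^π sin²(nx) dx = ∫_0^π cos²(nx) dx = π/2; for n ≠ n', ∫_0^π sin(nx)sin(n'x) dx = ∫_0^π cos(nx)cos(n'x) dx = 0; and by product-to-sum, ∫_0^π sin(nx)cos(n'x) dx = ½∫_0^π [sin((n+n')x) + sin((n−n')x)] dx, which is 0 when n+n' is even and 2n/(n²−n'²) when n+n' is odd (it need not vanish on (0, π)).
  u² squared terms: (-5)²·∫cos(5x)² dx = 25·π/2 = 25*π/2;  (2)²·∫sin(2x)² dx = 4·π/2 = 2*π.
  u² cross terms: 2·(-5)·(2)·∫cos(5x)·sin(2x) dx = -20·(-4/21) = 80/21.
  So ∫_0^π u² dx = 25*π/2 + 2*π + 80/21 = 80/21 + 29*π/2.
  (u')² squared terms: (4)²·∫cos(2x)² dx = 16·π/2 = 8*π;  (25)²·∫sin(5x)² dx = 625·π/2 = 625*π/2.
  (u')² cross terms: 2·(4)·(25)·∫cos(2x)·sin(5x) dx = 200·(10/21) = 2000/21.
  So ∫_0^π (u')² dx = 8*π + 625*π/2 + 2000/21 = 2000/21 + 641*π/2.
||u||_{H^1}^2 = (80/21 + 29*π/2) + (2000/21 + 641*π/2) = 2080/21 + 335*π.


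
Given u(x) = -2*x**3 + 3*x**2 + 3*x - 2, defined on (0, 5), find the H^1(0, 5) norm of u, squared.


||u||_{H^1}^2 = 378985/14

The H^1 norm (squared) on an interval (0, L) is
  ||u||_{H^1}^2 = ∫_0^L u(x)^2 dx + ∫_0^L u'(x)^2 dx.
Compute u'(x) = -6*x**2 + 6*x + 3.
Then u(x)^2 = 4*x**6 - 12*x**5 - 3*x**4 + 26*x**3 - 3*x**2 - 12*x + 4 and u'(x)^2 = 36*x**4 - 72*x**3 + 36*x + 9.
Integrate each monomial from 0 to 5 using ∫_0^5 c·x^n dx = c·5^(n+1)/(n+1):
  ∫_0^5 u(x)^2 dx = ∫_0^5 (4*x^6 - 12*x^5 - 3*x^4 + 26*x^3 - 3*x^2 - 12*x + 4) dx. Term by term:
    ∫_0^5 4*x^6 dx = 312500/7;  ∫_0^5 -12*x^5 dx = -31250;  ∫_0^5 -3*x^4 dx = -1875;
    ∫_0^5 26*x^3 dx = 8125/2;  ∫_0^5 -3*x^2 dx = -125;  ∫_0^5 -12*x dx = -150;
    ∫_0^5 4 dx = 20.
  Sum: 312500/7 − 31250 − 1875 + 8125/2 − 125 − 150 + 20 = 214555/14.
  ∫_0^5 u'(x)^2 dx = ∫_0^5 (36*x^4 - 72*x^3 + 36*x + 9) dx. Term by term:
    ∫_0^5 36*x^4 dx = 22500;  ∫_0^5 -72*x^3 dx = -11250;  ∫_0^5 36*x dx = 450;
    ∫_0^5 9 dx = 45.
  Sum: 22500 − 11250 + 450 + 45 = 11745.
Adding: ||u||_{H^1}^2 = 214555/14 + 11745 = 378985/14.


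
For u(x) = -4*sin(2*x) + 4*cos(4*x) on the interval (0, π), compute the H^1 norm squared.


||u||_{H^1(0,π)}^2 = 176*π

u'(x) = -16*sin(4*x) - 8*cos(2*x).
Expand u² and (u')² and integrate term by term on (0, π), using: for integers n ≥ 1, ∫_0^π sin²(nx) dx = ∫_0^π cos²(nx) dx = π/2; for n ≠ n', ∫_0^π sin(nx)sin(n'x) dx = ∫_0^π cos(nx)cos(n'x) dx = 0; and by product-to-sum, ∫_0^π sin(nx)cos(n'x) dx = ½∫_0^π [sin((n+n')x) + sin((n−n')x)] dx, which is 0 when n+n' is even and 2n/(n²−n'²) when n+n' is odd (it need not vanish on (0, π)).
  u² squared terms: (-4)²·∫sin(2x)² dx = 16·π/2 = 8*π;  (4)²·∫cos(4x)² dx = 16·π/2 = 8*π.
  u² cross terms: 2·(-4)·(4)·∫sin(2x)·cos(4x) dx = -32·(0) = 0.
  So ∫_0^π u² dx = 8*π + 8*π + 0 = 16*π.
  (u')² squared terms: (-16)²·∫sin(4x)² dx = 256·π/2 = 128*π;  (-8)²·∫cos(2x)² dx = 64·π/2 = 32*π.
  (u')² cross terms: 2·(-16)·(-8)·∫sin(4x)·cos(2x) dx = 256·(0) = 0.
  So ∫_0^π (u')² dx = 128*π + 32*π + 0 = 160*π.
||u||_{H^1}^2 = (16*π) + (160*π) = 176*π.
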